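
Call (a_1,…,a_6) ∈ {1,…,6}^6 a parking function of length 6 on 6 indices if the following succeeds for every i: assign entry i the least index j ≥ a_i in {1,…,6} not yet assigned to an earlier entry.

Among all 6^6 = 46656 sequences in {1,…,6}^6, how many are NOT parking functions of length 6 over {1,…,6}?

|PF| = (7−6)·7^(6−1) = 1×16807 = 16807
E.g. (5,3,5,3,1,5) → sorted (1,3,3,5,5,5): b_2=3>2, not a PF.
6^6 − 16807 = 46656 − 16807 = 29849

29849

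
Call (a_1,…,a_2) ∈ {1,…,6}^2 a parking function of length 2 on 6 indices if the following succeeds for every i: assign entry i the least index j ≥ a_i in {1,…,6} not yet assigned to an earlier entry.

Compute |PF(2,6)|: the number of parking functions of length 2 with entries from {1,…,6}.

Count = 5·7^1 = 5 · 7 = 35
E.g. (3,1) → sorted (1,3): b_i ≤ 4+i ∀i, a PF.

35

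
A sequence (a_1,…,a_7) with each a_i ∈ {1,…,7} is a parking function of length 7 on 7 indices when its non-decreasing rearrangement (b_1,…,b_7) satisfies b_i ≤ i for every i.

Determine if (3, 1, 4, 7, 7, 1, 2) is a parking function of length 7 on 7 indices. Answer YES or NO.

Rearranged: b = (1, 1, 2, 3, 4, 7, 7).
  b_1=1 ≤ 1
  b_2=1 ≤ 2
  b_3=2 ≤ 3
  b_4=3 ≤ 4
  b_5=4 ≤ 5
  b_6=7 > 6
  fails at i=6 ⇒ NO

NO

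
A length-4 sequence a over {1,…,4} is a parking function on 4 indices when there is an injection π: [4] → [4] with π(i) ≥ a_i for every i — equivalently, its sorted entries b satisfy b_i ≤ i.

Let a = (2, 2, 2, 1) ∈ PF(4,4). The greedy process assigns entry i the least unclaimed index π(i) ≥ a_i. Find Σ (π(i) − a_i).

Σπ(i) = 1+…+4 = 10; Σa = 2+2+2+1 = 7; disp = 10−7 = 3.

3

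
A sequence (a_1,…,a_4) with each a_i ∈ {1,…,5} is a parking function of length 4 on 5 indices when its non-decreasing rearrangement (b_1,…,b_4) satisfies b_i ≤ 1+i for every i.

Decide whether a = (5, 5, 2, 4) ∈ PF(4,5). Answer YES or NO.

NO

Rearranged: b = (2, 4, 5, 5).
  b_1=2 ≤ 2
  b_2=4 > 3
  fails at i=2 ⇒ NO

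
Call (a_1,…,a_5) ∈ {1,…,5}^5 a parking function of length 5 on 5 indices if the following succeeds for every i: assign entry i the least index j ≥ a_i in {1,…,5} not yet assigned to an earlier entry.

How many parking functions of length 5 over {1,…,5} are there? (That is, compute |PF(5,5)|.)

Count = (6−5)·6^(5−1) = 1 · 1296 = 1296 (Pollak)
E.g. (3,5,3,1,1) → sorted (1,1,3,3,5): b_i ≤ i ∀i, a PF.

1296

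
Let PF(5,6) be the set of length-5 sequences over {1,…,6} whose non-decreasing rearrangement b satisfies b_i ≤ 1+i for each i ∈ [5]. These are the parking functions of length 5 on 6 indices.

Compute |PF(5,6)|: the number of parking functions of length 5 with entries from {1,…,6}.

|PF(5,6)| = 2·7^4 = 2 · 2401 = 4802 (Konheim–Weiss)
Check (3,1,4,2,4) → sorted (1,2,3,4,4): b_i ≤ 1+i ∀i, a PF.

4802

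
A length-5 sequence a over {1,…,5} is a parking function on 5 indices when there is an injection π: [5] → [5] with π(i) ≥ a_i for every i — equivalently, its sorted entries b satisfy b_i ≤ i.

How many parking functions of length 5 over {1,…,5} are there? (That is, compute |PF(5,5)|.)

1296

|PF(5,5)| = (5−5+1)·(5+1)^(5−1) = 1 · 1296 = 1296 (Pollak)
Example (4,4,1,3,1) → sorted (1,1,3,4,4): b_i ≤ i ∀i, a PF.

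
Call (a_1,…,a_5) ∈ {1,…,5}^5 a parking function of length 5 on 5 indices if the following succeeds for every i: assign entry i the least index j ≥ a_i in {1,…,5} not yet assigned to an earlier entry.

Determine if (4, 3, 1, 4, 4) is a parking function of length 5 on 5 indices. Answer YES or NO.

Order a: b = (1, 3, 4, 4, 4).
  b_1=1 ≤ 1
  b_2=3 > 2
  fails at i=2 ⇒ NO

NO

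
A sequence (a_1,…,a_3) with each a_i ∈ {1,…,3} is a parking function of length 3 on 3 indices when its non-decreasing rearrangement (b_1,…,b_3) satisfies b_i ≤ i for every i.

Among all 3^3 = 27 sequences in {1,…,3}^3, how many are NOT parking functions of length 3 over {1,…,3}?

Count = (3+1−3)·(3+1)^{3−1} = 1 · 16 = 16 [KW]
Check (2,3,2) → sorted (2,2,3): b_1=2>1, not a PF.
Total 27; non-PF = 27−16 = 11

11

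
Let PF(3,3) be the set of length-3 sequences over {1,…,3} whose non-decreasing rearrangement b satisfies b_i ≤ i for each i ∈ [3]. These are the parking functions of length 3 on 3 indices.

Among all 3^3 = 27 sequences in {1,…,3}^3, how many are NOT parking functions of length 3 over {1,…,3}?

11

|PF(3,3)| = (4−3)·4^(3−1) = 1·16 = 16
Example (3,3,2) → sorted (2,3,3): b_1=2>1, not a PF.
Total 27; non-PF = 27−16 = 11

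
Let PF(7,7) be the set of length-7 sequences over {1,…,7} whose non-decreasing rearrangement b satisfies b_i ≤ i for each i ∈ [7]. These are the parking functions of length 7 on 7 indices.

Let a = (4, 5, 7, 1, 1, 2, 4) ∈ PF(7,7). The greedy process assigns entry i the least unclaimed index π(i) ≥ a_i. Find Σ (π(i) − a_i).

Σπ = 28 ({1..7} each once); Σa = 4+5+7+1+1+2+4 = 24; disp = 28−24 = 4.

4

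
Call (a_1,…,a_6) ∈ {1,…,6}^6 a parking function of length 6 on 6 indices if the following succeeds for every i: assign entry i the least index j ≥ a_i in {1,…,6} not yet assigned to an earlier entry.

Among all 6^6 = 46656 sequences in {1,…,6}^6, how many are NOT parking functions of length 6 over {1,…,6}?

29849

|PF| = (6+1−6)·(6+1)^{6−1} = 1 · 16807 = 16807
E.g. (6,5,6,5,2,6) → sorted (2,5,5,6,6,6): b_1=2>1, not a PF.
Total 46656; non-PF = 46656−16807 = 29849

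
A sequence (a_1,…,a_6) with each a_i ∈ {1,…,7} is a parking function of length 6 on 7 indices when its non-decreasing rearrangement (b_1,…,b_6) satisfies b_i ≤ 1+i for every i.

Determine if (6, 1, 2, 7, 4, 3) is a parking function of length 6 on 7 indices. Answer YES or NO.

YES

Sorted: b = (1, 2, 3, 4, 6, 7).
  b_1=1 ≤ 2
  b_2=2 ≤ 3
  b_3=3 ≤ 4
  b_4=4 ≤ 5
  b_5=6 ≤ 6
  b_6=7 ≤ 7
All bounds hold ⇒ YES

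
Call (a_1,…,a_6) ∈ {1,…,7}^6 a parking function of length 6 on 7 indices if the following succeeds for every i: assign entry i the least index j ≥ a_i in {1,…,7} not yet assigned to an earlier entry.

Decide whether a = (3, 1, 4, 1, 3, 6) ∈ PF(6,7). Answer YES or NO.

Sorted: b = (1, 1, 3, 3, 4, 6).
  b_1=1 ≤ 2
  b_2=1 ≤ 3
  b_3=3 ≤ 4
  b_4=3 ≤ 5
  b_5=4 ≤ 6
  b_6=6 ≤ 7
All bounds hold ⇒ YES

YES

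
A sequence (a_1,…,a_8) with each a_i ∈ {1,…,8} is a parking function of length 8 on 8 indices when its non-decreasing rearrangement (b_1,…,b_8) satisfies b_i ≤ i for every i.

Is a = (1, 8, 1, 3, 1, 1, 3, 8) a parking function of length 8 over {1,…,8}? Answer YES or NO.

Rearranged: b = (1, 1, 1, 1, 3, 3, 8, 8).
  b_1=1 ≤ 1
  b_2=1 ≤ 2
  b_3=1 ≤ 3
  b_4=1 ≤ 4
  b_5=3 ≤ 5
  b_6=3 ≤ 6
  b_7=8 > 7
  fails at i=7 ⇒ NO

NO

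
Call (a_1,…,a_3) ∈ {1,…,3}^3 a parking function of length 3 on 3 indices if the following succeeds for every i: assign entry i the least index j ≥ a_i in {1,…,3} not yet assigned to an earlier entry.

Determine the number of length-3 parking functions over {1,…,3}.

|PF| = 1·4^2 = 1 · 16 = 16 (Konheim–Weiss)
One tuple (2,2,1) → sorted (1,2,2): b_i ≤ i ∀i, a PF.

16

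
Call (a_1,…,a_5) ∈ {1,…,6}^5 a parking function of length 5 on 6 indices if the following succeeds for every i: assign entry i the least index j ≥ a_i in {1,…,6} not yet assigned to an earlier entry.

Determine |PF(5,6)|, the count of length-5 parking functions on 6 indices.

|PF(5,6)| = 2·7^4 = 2×2401 = 4802 (Pollak)
E.g. (2,5,2,3,3) → sorted (2,2,3,3,5): b_i ≤ 1+i ∀i, a PF.

4802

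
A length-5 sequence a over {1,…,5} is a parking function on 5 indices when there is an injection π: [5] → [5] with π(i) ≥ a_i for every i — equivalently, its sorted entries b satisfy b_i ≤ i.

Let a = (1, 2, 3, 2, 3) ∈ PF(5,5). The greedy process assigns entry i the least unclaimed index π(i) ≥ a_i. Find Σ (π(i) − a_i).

Σπ = 15 ({1..5} each once); Σa = 1+2+3+2+3 = 11; disp = 15−11 = 4.

4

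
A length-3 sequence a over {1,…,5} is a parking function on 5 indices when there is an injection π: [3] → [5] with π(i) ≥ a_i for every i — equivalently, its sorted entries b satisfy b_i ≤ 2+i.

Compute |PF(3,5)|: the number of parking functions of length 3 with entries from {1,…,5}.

108

#PF = (5+1−3)·(5+1)^{3−1} = 3·36 = 108 (Pollak)
One tuple (5,4,2) → sorted (2,4,5): b_i ≤ 2+i ∀i, a PF.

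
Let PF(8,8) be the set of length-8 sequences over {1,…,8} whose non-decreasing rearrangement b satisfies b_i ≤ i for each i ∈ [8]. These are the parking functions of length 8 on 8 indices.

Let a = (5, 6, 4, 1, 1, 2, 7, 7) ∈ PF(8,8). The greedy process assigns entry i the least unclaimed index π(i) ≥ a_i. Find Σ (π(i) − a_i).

3

Σπ = 36 ({1..8} each once); Σa = 5+6+4+1+1+2+7+7 = 33; disp = 36−33 = 3.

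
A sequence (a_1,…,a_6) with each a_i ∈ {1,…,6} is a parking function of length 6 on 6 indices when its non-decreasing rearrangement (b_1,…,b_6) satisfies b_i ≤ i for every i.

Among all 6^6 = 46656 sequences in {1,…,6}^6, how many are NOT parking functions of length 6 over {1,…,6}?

#PF = (6−6+1)·(6+1)^(6−1) = 1 · 16807 = 16807
Example (4,2,6,3,4,4) → sorted (2,3,4,4,4,6): b_1=2>1, not a PF.
Total 46656; non-PF = 46656−16807 = 29849

29849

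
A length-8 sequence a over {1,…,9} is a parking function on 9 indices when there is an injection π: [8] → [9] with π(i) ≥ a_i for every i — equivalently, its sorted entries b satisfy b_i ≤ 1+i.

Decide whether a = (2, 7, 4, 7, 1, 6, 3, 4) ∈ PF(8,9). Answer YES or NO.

Sorted: b = (1, 2, 3, 4, 4, 6, 7, 7).
  b_1=1 ≤ 2
  b_2=2 ≤ 3
  b_3=3 ≤ 4
  b_4=4 ≤ 5
  b_5=4 ≤ 6
  b_6=6 ≤ 7
  b_7=7 ≤ 8
  b_8=7 ≤ 9
All bounds hold ⇒ YES

YES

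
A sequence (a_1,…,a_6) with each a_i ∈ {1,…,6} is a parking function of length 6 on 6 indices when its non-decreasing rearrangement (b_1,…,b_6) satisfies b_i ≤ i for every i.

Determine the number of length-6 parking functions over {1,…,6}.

|PF(6,6)| = (6+1−6)·(6+1)^{6−1} = 1·16807 = 16807
E.g. (5,3,2,2,1,3) → sorted (1,2,2,3,3,5): b_i ≤ i ∀i, a PF.

16807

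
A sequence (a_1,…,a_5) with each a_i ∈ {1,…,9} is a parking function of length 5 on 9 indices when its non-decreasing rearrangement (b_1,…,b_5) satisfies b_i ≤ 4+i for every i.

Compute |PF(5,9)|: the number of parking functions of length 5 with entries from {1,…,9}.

|PF(5,9)| = (9+1−5)·(9+1)^{5−1} = 5×10000 = 50000
Example (7,5,5,1,1) → sorted (1,1,5,5,7): b_i ≤ 4+i ∀i, a PF.

50000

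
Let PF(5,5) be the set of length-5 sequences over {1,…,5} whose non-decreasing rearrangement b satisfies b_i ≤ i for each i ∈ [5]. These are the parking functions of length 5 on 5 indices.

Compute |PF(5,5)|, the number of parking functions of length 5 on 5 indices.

Count = (5+1−5)·(5+1)^{5−1} = 1×1296 = 1296 (Pollak)
Check (3,2,1,1,3) → sorted (1,1,2,3,3): b_i ≤ i ∀i, a PF.

1296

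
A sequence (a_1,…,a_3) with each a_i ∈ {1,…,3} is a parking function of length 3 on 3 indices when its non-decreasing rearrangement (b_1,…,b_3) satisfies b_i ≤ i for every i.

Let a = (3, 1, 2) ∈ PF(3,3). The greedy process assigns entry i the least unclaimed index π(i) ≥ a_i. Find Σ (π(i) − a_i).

Σπ = 6 ({1..3} each once); Σa = 3+1+2 = 6; disp = 6−6 = 0.

0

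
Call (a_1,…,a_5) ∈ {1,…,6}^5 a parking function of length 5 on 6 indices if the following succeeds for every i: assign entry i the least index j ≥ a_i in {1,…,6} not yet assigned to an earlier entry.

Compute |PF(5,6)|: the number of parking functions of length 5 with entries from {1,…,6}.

4802

|PF| = (6+1−5)·(6+1)^{5−1} = 2×2401 = 4802 (Pollak)
Check (6,1,5,3,2) → sorted (1,2,3,5,6): b_i ≤ 1+i ∀i, a PF.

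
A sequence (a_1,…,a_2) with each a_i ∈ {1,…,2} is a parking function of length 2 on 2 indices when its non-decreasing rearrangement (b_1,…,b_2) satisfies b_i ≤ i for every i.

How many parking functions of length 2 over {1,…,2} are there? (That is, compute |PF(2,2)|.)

3

Count = 1·3^1 = 1×3 = 3 (Konheim–Weiss)
Example (2,1) → sorted (1,2): b_i ≤ i ∀i, a PF.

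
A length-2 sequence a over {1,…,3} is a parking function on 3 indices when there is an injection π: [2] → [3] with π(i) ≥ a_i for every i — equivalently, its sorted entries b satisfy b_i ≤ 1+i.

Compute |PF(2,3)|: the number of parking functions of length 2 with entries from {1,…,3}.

|PF| = (4−2)·4^(2−1) = 2·4 = 8 [KW]
E.g. (2,2) → sorted (2,2): b_i ≤ 1+i ∀i, a PF.

8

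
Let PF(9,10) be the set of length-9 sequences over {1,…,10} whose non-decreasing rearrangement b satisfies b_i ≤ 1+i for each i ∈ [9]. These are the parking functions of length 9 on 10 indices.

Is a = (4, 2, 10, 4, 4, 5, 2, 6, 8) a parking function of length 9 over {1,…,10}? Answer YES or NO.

YES

Order a: b = (2, 2, 4, 4, 4, 5, 6, 8, 10).
  b_1=2 ≤ 2
  b_2=2 ≤ 3
  b_3=4 ≤ 4
  b_4=4 ≤ 5
  b_5=4 ≤ 6
  b_6=5 ≤ 7
  b_7=6 ≤ 8
  b_8=8 ≤ 9
  b_9=10 ≤ 10
All bounds hold ⇒ YES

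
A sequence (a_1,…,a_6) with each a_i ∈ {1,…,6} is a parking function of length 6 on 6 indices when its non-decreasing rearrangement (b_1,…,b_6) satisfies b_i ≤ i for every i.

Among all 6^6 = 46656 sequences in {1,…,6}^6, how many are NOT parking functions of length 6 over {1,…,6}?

|PF| = (6−6+1)·(6+1)^(6−1) = 1×16807 = 16807 (Konheim–Weiss)
One tuple (4,1,4,6,5,2) → sorted (1,2,4,4,5,6): b_3=4>3, not a PF.
Total 46656; non-PF = 46656−16807 = 29849

29849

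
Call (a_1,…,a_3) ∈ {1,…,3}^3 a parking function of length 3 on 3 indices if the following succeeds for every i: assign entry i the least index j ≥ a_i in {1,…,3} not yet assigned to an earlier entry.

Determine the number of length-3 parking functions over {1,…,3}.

|PF| = (4−3)·4^(3−1) = 1×16 = 16 (Pollak)
E.g. (1,1,1) → sorted (1,1,1): b_i ≤ i ∀i, a PF.

16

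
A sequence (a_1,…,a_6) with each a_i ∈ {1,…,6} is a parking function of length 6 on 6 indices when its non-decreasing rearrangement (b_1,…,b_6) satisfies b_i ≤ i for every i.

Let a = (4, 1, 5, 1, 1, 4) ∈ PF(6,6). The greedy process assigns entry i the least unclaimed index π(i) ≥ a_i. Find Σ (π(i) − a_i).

5

Σπ = 21 ({1..6} each once); Σa = 4+1+5+1+1+4 = 16; disp = 21−16 = 5.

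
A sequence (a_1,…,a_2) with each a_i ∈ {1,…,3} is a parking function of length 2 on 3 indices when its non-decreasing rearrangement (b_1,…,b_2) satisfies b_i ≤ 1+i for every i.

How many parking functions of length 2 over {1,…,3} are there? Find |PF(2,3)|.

|PF(2,3)| = (3−2+1)·(3+1)^(2−1) = 2·4 = 8
E.g. (1,1) → sorted (1,1): b_i ≤ 1+i ∀i, a PF.

8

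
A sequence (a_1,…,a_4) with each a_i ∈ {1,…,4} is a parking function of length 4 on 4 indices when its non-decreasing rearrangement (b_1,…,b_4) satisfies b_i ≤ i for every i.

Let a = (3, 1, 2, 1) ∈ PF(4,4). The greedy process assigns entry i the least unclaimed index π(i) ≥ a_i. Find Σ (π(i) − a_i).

Σπ(i) = 1+…+4 = 10; Σa = 3+1+2+1 = 7; disp = 10−7 = 3.

3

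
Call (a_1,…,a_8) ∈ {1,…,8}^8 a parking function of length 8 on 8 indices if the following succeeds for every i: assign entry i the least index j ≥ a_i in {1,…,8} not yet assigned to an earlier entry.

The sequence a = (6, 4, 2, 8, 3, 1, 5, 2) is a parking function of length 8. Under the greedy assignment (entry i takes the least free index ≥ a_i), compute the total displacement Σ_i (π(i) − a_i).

5

Σπ = 36 ({1..8} each once); Σa = 6+4+2+8+3+1+5+2 = 31; disp = 36−31 = 5.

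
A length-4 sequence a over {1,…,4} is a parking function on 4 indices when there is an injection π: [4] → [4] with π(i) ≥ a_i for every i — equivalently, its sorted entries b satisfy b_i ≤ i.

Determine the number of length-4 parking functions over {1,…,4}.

125

|PF(4,4)| = (4−4+1)·(4+1)^(4−1) = 1×125 = 125 [KW]
Example (2,4,3,1) → sorted (1,2,3,4): b_i ≤ i ∀i, a PF.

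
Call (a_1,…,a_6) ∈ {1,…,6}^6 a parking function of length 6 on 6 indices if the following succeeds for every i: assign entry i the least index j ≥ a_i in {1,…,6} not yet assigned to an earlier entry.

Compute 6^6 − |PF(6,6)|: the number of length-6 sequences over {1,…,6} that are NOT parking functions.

|PF| = (6−6+1)·(6+1)^(6−1) = 1·16807 = 16807
One tuple (4,2,4,6,6,6) → sorted (2,4,4,6,6,6): b_1=2>1, not a PF.
Total 46656; non-PF = 46656−16807 = 29849

29849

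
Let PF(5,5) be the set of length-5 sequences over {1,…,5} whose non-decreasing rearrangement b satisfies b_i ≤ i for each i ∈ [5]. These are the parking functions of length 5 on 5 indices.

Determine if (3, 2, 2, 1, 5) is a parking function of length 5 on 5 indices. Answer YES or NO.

YES

Sorted: b = (1, 2, 2, 3, 5).
  b_1=1 ≤ 1
  b_2=2 ≤ 2
  b_3=2 ≤ 3
  b_4=3 ≤ 4
  b_5=5 ≤ 5
All bounds hold ⇒ YES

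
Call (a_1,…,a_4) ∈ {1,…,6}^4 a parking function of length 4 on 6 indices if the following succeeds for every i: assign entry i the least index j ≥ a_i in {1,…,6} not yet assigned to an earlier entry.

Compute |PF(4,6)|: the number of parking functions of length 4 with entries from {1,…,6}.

#PF = (6+1−4)·(6+1)^{4−1} = 3×343 = 1029 (Pollak)
One tuple (5,3,1,4) → sorted (1,3,4,5): b_i ≤ 2+i ∀i, a PF.

1029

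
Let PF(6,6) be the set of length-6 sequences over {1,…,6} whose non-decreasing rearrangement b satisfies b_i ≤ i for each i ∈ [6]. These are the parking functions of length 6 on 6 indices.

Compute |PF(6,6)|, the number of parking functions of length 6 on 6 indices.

|PF(6,6)| = (6+1−6)·(6+1)^{6−1} = 1·16807 = 16807 (Pollak)
One tuple (2,1,1,3,1,1) → sorted (1,1,1,1,2,3): b_i ≤ i ∀i, a PF.

16807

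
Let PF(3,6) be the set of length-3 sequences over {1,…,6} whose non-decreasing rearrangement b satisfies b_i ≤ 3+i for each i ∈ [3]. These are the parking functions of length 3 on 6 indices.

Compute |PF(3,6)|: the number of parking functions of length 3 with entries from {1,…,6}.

196

|PF| = (6+1−3)·(6+1)^{3−1} = 4·49 = 196 (Konheim–Weiss)
One tuple (2,3,4) → sorted (2,3,4): b_i ≤ 3+i ∀i, a PF.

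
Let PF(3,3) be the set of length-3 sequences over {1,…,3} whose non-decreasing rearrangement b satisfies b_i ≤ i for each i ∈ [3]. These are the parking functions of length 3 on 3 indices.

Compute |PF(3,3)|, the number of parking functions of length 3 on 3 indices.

Count = (4−3)·4^(3−1) = 1·16 = 16 (Pollak)
E.g. (1,1,3) → sorted (1,1,3): b_i ≤ i ∀i, a PF.

16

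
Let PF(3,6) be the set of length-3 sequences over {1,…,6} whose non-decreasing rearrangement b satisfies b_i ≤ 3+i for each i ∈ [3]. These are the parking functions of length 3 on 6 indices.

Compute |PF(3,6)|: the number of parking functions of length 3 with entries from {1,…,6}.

#PF = 4·7^2 = 4×49 = 196 [KW]
Example (6,4,3) → sorted (3,4,6): b_i ≤ 3+i ∀i, a PF.

196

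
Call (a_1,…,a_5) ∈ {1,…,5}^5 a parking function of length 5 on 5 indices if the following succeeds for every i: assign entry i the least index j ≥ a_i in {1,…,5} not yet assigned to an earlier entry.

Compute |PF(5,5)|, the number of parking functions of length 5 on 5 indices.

|PF| = (5−5+1)·(5+1)^(5−1) = 1 · 1296 = 1296 (Konheim–Weiss)
One tuple (1,4,5,2,3) → sorted (1,2,3,4,5): b_i ≤ i ∀i, a PF.

1296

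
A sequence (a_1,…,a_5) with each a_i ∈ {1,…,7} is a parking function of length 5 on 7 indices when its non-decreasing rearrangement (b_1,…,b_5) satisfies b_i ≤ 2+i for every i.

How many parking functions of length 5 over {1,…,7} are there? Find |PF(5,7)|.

|PF(5,7)| = (7+1−5)·(7+1)^{5−1} = 3×4096 = 12288 (Konheim–Weiss)
One tuple (2,4,4,5,4) → sorted (2,4,4,4,5): b_i ≤ 2+i ∀i, a PF.

12288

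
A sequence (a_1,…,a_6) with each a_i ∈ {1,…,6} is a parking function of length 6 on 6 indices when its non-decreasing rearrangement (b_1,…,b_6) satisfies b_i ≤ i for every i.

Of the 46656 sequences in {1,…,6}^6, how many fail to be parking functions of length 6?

|PF(6,6)| = (7−6)·7^(6−1) = 1·16807 = 16807 (Konheim–Weiss)
Check (4,4,3,4,4,6) → sorted (3,4,4,4,4,6): b_1=3>1, not a PF.
6^6 − 16807 = 46656 − 16807 = 29849

29849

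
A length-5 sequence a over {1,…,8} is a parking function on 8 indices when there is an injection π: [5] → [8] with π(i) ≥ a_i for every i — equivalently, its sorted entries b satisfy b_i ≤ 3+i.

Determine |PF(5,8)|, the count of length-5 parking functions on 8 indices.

Count = (8−5+1)·(8+1)^(5−1) = 4 · 6561 = 26244 [KW]
Check (4,3,1,2,8) → sorted (1,2,3,4,8): b_i ≤ 3+i ∀i, a PF.

26244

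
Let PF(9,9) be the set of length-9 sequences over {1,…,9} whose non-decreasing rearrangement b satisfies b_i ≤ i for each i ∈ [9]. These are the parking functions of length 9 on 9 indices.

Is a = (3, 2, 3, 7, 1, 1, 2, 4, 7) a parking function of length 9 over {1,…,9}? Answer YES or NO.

YES

Rearranged: b = (1, 1, 2, 2, 3, 3, 4, 7, 7).
  b_1=1 ≤ 1
  b_2=1 ≤ 2
  b_3=2 ≤ 3
  b_4=2 ≤ 4
  b_5=3 ≤ 5
  b_6=3 ≤ 6
  b_7=4 ≤ 7
  b_8=7 ≤ 8
  b_9=7 ≤ 9
All bounds hold ⇒ YES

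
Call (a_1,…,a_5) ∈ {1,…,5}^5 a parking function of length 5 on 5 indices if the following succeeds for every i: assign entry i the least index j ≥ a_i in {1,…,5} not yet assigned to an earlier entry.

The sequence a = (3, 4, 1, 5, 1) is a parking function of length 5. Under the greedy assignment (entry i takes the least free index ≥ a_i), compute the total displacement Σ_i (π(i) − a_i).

Σπ = 15 ({1..5} each once); Σa = 3+4+1+5+1 = 14; disp = 15−14 = 1.

1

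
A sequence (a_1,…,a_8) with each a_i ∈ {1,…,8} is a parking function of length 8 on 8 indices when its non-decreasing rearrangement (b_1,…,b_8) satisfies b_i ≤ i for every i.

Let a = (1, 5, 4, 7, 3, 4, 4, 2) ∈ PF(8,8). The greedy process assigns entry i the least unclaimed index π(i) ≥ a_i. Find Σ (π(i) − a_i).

Σπ = 8·9/2 = 36 (π permutes [8]); Σa = 1+5+4+7+3+4+4+2 = 30; disp = 36−30 = 6.

6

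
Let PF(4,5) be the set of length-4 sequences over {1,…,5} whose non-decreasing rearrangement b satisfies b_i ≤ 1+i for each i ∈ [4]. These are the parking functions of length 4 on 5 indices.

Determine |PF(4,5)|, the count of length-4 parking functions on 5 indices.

432

#PF = 2·6^3 = 2×216 = 432 (Konheim–Weiss)
One tuple (3,3,2,4) → sorted (2,3,3,4): b_i ≤ 1+i ∀i, a PF.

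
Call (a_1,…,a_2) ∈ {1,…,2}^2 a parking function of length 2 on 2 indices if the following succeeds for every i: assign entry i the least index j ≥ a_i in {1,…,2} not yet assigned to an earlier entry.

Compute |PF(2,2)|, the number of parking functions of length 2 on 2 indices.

3

Count = (2−2+1)·(2+1)^(2−1) = 1·3 = 3 [KW]
One tuple (1,1) → sorted (1,1): b_i ≤ i ∀i, a PF.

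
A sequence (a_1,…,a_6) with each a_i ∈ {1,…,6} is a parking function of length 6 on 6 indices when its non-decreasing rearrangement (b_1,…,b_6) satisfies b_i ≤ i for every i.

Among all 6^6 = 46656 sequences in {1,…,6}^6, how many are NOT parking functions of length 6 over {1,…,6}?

29849

Count = (6+1−6)·(6+1)^{6−1} = 1 · 16807 = 16807 [KW]
Check (4,6,3,2,6,5) → sorted (2,3,4,5,6,6): b_1=2>1, not a PF.
Total 46656; non-PF = 46656−16807 = 29849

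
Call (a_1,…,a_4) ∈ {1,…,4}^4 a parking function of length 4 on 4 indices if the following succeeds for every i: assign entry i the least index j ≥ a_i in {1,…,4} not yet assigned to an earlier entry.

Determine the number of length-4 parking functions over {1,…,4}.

#PF = (5−4)·5^(4−1) = 1·125 = 125 (Pollak)
Example (1,4,2,3) → sorted (1,2,3,4): b_i ≤ i ∀i, a PF.

125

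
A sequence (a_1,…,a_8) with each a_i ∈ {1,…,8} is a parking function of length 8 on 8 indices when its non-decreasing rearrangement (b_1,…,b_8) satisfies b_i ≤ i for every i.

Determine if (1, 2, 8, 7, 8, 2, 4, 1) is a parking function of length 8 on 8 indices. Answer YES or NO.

NO

Order a: b = (1, 1, 2, 2, 4, 7, 8, 8).
  b_1=1 ≤ 1
  b_2=1 ≤ 2
  b_3=2 ≤ 3
  b_4=2 ≤ 4
  b_5=4 ≤ 5
  b_6=7 > 6
  fails at i=6 ⇒ NO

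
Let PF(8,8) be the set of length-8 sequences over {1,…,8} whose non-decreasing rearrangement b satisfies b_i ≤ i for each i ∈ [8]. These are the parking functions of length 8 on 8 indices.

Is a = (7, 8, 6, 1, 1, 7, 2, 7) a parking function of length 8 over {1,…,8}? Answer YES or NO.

NO

Rearranged: b = (1, 1, 2, 6, 7, 7, 7, 8).
  b_1=1 ≤ 1
  b_2=1 ≤ 2
  b_3=2 ≤ 3
  b_4=6 > 4
  fails at i=4 ⇒ NO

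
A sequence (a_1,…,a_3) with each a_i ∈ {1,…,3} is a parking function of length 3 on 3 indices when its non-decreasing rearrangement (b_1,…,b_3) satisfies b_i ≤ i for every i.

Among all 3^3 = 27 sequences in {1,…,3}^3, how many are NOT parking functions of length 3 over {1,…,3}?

11

#PF = (3−3+1)·(3+1)^(3−1) = 1 · 16 = 16
Check (3,3,2) → sorted (2,3,3): b_1=2>1, not a PF.
Total 27; non-PF = 27−16 = 11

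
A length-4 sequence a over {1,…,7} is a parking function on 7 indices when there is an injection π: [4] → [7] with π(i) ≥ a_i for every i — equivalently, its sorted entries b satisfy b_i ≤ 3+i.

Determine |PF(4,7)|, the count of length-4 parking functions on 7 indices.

2048

Count = (7+1−4)·(7+1)^{4−1} = 4×512 = 2048
Check (2,6,2,1) → sorted (1,2,2,6): b_i ≤ 3+i ∀i, a PF.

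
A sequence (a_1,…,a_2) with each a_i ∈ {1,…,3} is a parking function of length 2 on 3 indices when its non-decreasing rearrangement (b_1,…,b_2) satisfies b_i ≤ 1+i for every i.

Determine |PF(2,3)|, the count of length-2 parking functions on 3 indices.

|PF(2,3)| = 2·4^1 = 2×4 = 8 [KW]
Check (2,1) → sorted (1,2): b_i ≤ 1+i ∀i, a PF.

8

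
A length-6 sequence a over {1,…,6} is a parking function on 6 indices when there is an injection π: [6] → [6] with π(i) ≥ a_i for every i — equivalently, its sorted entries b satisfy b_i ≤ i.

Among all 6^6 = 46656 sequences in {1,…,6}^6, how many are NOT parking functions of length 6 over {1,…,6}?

29849

Count = (7−6)·7^(6−1) = 1×16807 = 16807 [KW]
One tuple (5,5,4,6,1,4) → sorted (1,4,4,5,5,6): b_2=4>2, not a PF.
Total 46656; non-PF = 46656−16807 = 29849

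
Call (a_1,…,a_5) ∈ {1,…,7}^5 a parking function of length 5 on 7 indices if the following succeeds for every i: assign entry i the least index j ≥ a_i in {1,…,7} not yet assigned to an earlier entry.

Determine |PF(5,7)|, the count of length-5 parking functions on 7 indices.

12288

#PF = (7−5+1)·(7+1)^(5−1) = 3 · 4096 = 12288 (Konheim–Weiss)
Check (7,4,3,5,2) → sorted (2,3,4,5,7): b_i ≤ 2+i ∀i, a PF.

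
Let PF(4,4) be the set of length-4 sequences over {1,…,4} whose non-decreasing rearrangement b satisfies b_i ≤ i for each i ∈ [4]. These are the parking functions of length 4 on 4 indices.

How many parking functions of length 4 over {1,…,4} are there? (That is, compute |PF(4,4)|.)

|PF| = 1·5^3 = 1×125 = 125 [KW]
One tuple (1,1,3,4) → sorted (1,1,3,4): b_i ≤ i ∀i, a PF.

125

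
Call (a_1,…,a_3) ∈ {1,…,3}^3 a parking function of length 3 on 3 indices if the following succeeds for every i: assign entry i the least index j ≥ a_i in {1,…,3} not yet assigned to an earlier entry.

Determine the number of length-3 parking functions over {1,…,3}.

|PF(3,3)| = (3+1−3)·(3+1)^{3−1} = 1×16 = 16
Check (1,1,2) → sorted (1,1,2): b_i ≤ i ∀i, a PF.

16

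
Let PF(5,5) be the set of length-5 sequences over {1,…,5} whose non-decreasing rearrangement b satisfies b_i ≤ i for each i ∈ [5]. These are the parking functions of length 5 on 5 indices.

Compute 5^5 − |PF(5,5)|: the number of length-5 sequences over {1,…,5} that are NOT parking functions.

1829

#PF = (5−5+1)·(5+1)^(5−1) = 1×1296 = 1296
E.g. (2,2,3,4,5) → sorted (2,2,3,4,5): b_1=2>1, not a PF.
Total 3125; non-PF = 3125−1296 = 1829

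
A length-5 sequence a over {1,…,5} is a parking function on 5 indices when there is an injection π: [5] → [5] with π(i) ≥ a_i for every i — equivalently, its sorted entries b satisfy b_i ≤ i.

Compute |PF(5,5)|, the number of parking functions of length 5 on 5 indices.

1296

|PF| = 1·6^4 = 1×1296 = 1296 (Pollak)
Example (1,4,3,2,1) → sorted (1,1,2,3,4): b_i ≤ i ∀i, a PF.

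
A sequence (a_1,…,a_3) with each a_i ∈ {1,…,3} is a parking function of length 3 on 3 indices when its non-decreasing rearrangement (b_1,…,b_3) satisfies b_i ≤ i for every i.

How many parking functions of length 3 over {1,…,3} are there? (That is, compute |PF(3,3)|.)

Count = (3−3+1)·(3+1)^(3−1) = 1 · 16 = 16
One tuple (3,2,1) → sorted (1,2,3): b_i ≤ i ∀i, a PF.

16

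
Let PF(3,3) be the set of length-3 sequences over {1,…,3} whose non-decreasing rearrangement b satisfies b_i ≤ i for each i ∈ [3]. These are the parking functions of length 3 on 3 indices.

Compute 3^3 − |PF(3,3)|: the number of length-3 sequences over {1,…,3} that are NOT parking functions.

|PF(3,3)| = 1·4^2 = 1·16 = 16 (Pollak)
Example (3,3,3) → sorted (3,3,3): b_1=3>1, not a PF.
Total 27; non-PF = 27−16 = 11

11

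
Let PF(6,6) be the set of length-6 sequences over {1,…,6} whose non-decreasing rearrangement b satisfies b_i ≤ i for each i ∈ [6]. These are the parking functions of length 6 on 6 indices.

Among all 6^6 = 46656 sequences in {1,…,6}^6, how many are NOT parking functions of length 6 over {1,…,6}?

29849

|PF(6,6)| = 1·7^5 = 1·16807 = 16807 (Pollak)
Check (6,2,4,5,5,5) → sorted (2,4,5,5,5,6): b_1=2>1, not a PF.
6^6 − 16807 = 46656 − 16807 = 29849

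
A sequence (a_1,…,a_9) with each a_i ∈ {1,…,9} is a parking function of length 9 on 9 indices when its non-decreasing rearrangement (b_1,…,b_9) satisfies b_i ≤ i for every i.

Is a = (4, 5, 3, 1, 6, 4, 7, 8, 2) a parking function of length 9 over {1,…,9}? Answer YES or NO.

Rearranged: b = (1, 2, 3, 4, 4, 5, 6, 7, 8).
  b_1=1 ≤ 1
  b_2=2 ≤ 2
  b_3=3 ≤ 3
  b_4=4 ≤ 4
  b_5=4 ≤ 5
  b_6=5 ≤ 6
  b_7=6 ≤ 7
  b_8=7 ≤ 8
  b_9=8 ≤ 9
All bounds hold ⇒ YES

YES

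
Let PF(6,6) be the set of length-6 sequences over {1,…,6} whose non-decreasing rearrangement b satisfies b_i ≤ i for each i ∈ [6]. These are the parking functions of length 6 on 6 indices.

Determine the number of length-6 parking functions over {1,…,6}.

|PF| = (7−6)·7^(6−1) = 1 · 16807 = 16807 [KW]
Check (1,2,2,2,2,4) → sorted (1,2,2,2,2,4): b_i ≤ i ∀i, a PF.

16807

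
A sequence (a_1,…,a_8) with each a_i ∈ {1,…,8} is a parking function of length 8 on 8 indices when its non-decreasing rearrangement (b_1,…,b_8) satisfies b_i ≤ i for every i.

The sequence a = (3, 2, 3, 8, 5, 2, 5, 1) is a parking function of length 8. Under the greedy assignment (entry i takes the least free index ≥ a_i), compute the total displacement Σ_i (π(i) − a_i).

Σπ = 8·9/2 = 36 (π permutes [8]); Σa = 3+2+3+8+5+2+5+1 = 29; disp = 36−29 = 7.

7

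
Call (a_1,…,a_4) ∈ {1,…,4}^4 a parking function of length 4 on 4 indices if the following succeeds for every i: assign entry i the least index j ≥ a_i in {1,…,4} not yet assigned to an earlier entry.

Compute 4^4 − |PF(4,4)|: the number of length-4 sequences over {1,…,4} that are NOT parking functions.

131

Count = (4+1−4)·(4+1)^{4−1} = 1·125 = 125
One tuple (4,4,4,4) → sorted (4,4,4,4): b_1=4>1, not a PF.
So 256 − 125 = 131 fail.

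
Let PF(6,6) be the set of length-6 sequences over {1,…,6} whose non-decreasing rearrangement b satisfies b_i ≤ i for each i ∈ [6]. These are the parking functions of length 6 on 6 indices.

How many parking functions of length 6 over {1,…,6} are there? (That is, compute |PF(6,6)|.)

16807

Count = (7−6)·7^(6−1) = 1·16807 = 16807 (Pollak)
Check (1,1,3,4,3,2) → sorted (1,1,2,3,3,4): b_i ≤ i ∀i, a PF.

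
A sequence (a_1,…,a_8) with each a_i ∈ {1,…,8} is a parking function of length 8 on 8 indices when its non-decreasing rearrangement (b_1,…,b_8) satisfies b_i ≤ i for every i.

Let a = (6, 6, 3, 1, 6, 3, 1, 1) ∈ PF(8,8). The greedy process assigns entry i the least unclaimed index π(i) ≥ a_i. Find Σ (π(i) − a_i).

Σπ = 36 ({1..8} each once); Σa = 6+6+3+1+6+3+1+1 = 27; disp = 36−27 = 9.

9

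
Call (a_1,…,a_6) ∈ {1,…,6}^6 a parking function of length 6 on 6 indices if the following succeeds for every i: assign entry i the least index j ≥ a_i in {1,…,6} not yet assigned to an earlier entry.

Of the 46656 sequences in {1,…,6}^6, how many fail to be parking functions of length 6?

29849

#PF = 1·7^5 = 1 · 16807 = 16807 (Konheim–Weiss)
Check (4,2,3,6,4,5) → sorted (2,3,4,4,5,6): b_1=2>1, not a PF.
So 46656 − 16807 = 29849 fail.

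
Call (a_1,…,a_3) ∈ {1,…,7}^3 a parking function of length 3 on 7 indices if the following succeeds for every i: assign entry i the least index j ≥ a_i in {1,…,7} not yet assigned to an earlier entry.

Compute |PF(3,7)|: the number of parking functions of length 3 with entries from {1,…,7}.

320

|PF| = (7−3+1)·(7+1)^(3−1) = 5×64 = 320 [KW]
E.g. (1,4,4) → sorted (1,4,4): b_i ≤ 4+i ∀i, a PF.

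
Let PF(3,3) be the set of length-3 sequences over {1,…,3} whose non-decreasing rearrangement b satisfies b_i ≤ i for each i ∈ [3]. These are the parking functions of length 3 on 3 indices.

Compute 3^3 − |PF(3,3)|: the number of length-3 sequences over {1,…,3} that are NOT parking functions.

Count = (3−3+1)·(3+1)^(3−1) = 1·16 = 16 (Konheim–Weiss)
E.g. (2,2,3) → sorted (2,2,3): b_1=2>1, not a PF.
3^3 − 16 = 27 − 16 = 11

11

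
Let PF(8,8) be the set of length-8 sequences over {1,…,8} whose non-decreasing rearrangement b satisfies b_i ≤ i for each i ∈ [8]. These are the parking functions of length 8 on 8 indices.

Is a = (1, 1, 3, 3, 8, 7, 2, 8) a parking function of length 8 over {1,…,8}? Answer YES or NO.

NO

Rearranged: b = (1, 1, 2, 3, 3, 7, 8, 8).
  b_1=1 ≤ 1
  b_2=1 ≤ 2
  b_3=2 ≤ 3
  b_4=3 ≤ 4
  b_5=3 ≤ 5
  b_6=7 > 6
  fails at i=6 ⇒ NO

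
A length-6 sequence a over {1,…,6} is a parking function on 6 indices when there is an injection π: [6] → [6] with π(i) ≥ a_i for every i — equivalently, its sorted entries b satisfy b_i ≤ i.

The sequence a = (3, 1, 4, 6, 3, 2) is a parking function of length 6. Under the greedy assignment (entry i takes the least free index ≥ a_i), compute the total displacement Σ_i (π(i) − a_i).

2

Σπ(i) = 1+…+6 = 21; Σa = 3+1+4+6+3+2 = 19; disp = 21−19 = 2.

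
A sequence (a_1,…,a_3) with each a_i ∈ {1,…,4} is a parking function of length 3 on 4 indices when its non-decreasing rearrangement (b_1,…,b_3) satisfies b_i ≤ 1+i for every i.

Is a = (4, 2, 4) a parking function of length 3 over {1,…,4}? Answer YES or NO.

Rearranged: b = (2, 4, 4).
  b_1=2 ≤ 2
  b_2=4 > 3
  fails at i=2 ⇒ NO

NO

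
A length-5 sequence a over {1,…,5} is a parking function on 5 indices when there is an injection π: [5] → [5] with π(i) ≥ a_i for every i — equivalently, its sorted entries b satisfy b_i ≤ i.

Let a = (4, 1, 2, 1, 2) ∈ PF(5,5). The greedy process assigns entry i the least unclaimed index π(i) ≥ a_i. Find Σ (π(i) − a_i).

5

Σπ(i) = 1+…+5 = 15; Σa = 4+1+2+1+2 = 10; disp = 15−10 = 5.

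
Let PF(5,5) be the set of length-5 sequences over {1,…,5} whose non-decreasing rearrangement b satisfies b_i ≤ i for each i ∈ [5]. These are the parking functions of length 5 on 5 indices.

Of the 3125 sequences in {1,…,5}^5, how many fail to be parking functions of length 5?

|PF(5,5)| = 1·6^4 = 1×1296 = 1296 (Pollak)
E.g. (5,4,5,3,4) → sorted (3,4,4,5,5): b_1=3>1, not a PF.
Total 3125; non-PF = 3125−1296 = 1829

1829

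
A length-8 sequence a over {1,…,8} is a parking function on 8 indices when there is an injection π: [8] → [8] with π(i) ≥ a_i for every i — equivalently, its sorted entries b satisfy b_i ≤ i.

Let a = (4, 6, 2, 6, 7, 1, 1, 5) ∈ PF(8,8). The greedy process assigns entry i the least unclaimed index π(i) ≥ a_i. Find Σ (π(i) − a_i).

4

Σπ(i) = 1+…+8 = 36; Σa = 4+6+2+6+7+1+1+5 = 32; disp = 36−32 = 4.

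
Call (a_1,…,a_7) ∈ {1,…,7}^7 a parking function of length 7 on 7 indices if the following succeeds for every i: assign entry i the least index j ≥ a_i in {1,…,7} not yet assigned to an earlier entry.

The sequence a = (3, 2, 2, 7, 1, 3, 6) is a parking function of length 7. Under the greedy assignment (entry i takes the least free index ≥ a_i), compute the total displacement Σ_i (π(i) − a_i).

Σπ(i) = 1+…+7 = 28; Σa = 3+2+2+7+1+3+6 = 24; disp = 28−24 = 4.

4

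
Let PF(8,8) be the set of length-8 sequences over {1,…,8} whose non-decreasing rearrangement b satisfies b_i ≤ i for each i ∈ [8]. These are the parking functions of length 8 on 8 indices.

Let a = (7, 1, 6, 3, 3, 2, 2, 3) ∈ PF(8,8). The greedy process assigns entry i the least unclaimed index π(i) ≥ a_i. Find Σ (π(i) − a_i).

Σπ(i) = 1+…+8 = 36; Σa = 7+1+6+3+3+2+2+3 = 27; disp = 36−27 = 9.

9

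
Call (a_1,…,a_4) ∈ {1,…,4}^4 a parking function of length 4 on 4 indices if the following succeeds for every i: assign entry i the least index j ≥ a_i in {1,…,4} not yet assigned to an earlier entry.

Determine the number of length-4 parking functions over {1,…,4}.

#PF = (4+1−4)·(4+1)^{4−1} = 1×125 = 125
One tuple (1,1,1,1) → sorted (1,1,1,1): b_i ≤ i ∀i, a PF.

125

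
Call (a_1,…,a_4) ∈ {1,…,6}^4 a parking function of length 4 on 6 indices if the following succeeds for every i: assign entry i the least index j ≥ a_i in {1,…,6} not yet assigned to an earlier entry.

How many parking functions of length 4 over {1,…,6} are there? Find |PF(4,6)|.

1029

#PF = (6+1−4)·(6+1)^{4−1} = 3·343 = 1029 (Konheim–Weiss)
E.g. (1,2,1,1) → sorted (1,1,1,2): b_i ≤ 2+i ∀i, a PF.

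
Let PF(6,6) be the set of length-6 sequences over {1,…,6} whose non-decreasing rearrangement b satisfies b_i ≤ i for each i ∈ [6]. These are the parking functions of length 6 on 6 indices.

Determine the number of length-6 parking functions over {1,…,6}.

16807

|PF| = (6+1−6)·(6+1)^{6−1} = 1 · 16807 = 16807 [KW]
Example (5,2,1,2,1,4) → sorted (1,1,2,2,4,5): b_i ≤ i ∀i, a PF.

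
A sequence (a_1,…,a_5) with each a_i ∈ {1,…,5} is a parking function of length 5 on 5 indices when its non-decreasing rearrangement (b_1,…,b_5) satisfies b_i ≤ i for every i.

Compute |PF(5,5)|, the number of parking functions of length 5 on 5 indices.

1296

Count = (5−5+1)·(5+1)^(5−1) = 1·1296 = 1296
E.g. (3,1,1,1,2) → sorted (1,1,1,2,3): b_i ≤ i ∀i, a PF.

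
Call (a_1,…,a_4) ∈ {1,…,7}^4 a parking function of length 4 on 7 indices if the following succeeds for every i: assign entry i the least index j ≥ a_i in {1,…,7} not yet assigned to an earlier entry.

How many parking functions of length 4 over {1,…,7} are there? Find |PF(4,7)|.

2048

|PF(4,7)| = 4·8^3 = 4 · 512 = 2048 (Pollak)
Example (7,4,1,1) → sorted (1,1,4,7): b_i ≤ 3+i ∀i, a PF.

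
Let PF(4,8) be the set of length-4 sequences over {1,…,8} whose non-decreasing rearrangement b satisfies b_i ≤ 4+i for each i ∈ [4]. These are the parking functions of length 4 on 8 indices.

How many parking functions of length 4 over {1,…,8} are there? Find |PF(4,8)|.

3645

|PF| = (9−4)·9^(4−1) = 5·729 = 3645 [KW]
E.g. (4,6,3,2) → sorted (2,3,4,6): b_i ≤ 4+i ∀i, a PF.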